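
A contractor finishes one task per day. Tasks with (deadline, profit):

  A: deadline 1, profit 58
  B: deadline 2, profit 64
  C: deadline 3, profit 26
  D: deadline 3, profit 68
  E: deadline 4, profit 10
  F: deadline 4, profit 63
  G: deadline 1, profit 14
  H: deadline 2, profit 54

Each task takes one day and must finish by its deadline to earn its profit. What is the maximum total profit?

Profit order: D=68 B=64 F=63 A=58 H=54 C=26 G=14 E=10
Assign: D→slot 3, B→slot 2, F→slot 4, A→slot 1, H skipped, C skipped, G skipped, E skipped.
Slots: [1:A] [2:B] [3:D] [4:F]
Profit = 58 + 64 + 68 + 63 = 253

253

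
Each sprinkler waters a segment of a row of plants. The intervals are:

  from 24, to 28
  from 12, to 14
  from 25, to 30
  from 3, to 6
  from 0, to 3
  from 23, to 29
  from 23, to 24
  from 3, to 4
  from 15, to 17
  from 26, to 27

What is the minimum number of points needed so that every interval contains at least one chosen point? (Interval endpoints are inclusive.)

By right end: [0,3]  [3,4]  [3,6]  [12,14]  [15,17]  [23,24]  [26,27]  [24,28]  [23,29]  [25,30]
[0,3] uncovered → point at 3; [12,14] uncovered → point at 14; [15,17] uncovered → point at 17; [23,24] uncovered → point at 24; [26,27] uncovered → point at 27.
Points: 3, 14, 17, 24, 27 (5 total).

5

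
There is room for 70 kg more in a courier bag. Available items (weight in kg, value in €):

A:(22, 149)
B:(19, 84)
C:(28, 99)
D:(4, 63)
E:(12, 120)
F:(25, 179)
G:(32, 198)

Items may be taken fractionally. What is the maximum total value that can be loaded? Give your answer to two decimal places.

Sort by value per unit weight and fill in that order.
Order: D (63/4=15.75) > E (120/12=10.00) > F (179/25=7.16) > A (149/22=6.77) > G (198/32=6.19) > B (84/19=4.42) > C (99/28=3.54)
Fill: take D (4 @ 63) → take E (12 @ 120) → take F (25 @ 179) → take A (22 @ 149) → take 7/32 of G → 43.31; 70/70 used.
Total value = 554.31

554.31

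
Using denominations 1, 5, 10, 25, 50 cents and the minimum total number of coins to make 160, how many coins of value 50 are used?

Greedy: take as many of the largest coin as possible, then repeat with the remainder.
160 − 3×50→10 − 1×10→0
Count of 50: 3

3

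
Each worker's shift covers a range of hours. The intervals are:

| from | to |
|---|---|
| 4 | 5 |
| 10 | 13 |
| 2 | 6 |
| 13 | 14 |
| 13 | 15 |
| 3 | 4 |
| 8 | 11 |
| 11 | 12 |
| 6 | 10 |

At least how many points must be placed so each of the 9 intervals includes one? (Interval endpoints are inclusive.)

4

Sorted: [3,4] [4,5] [2,6] [6,10] [8,11] [11,12] [10,13] [13,14] [13,15]
{[3,4],[4,5],[2,6]} hit by 4; {[6,10],[8,11]} hit by 10; {[11,12],[10,13]} hit by 12; {[13,14],[13,15]} hit by 14.
Points: 4, 10, 12, 14 (4 total).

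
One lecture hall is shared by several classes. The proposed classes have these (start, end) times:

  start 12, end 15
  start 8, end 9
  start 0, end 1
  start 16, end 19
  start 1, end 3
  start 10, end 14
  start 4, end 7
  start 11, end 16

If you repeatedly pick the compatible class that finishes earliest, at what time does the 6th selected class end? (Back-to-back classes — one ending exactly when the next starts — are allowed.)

19

Order by finish time; keep every interval that doesn't clash with the previous kept one.
Sorted by end: (0,1)  (1,3)  (4,7)  (8,9)  (10,14)  (12,15)  (11,16)  (16,19)
take (0,1); take (1,3); take (4,7); take (8,9); take (10,14); skip (11,16); take (16,19).
Selected: (0,1) (1,3) (4,7) (8,9) (10,14) (16,19)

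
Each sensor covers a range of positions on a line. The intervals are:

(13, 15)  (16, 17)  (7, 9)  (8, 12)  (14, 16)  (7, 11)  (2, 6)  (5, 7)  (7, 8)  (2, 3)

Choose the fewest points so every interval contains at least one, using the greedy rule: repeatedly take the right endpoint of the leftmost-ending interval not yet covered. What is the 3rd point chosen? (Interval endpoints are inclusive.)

12

Sort by right endpoint; whenever an interval is uncovered, place a point at its right end.
Sorted: [2,3] [2,6] [5,7] [7,8] [7,9] [7,11] [8,12] [13,15] [14,16] [16,17]
{[2,3],[2,6]} hit by 3; {[5,7],[7,8],[7,9],[7,11]} hit by 7; {[8,12]} hit by 12; {[13,15],[14,16]} hit by 15; {[16,17]} hit by 17.
Points: 3, 7, 12, 15, 17 (5 total).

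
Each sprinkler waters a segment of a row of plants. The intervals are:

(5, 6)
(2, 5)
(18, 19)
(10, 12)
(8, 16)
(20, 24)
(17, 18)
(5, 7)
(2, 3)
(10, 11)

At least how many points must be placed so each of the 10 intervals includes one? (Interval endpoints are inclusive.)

Process intervals by earliest right end; each time one isn't hit yet, stab at its right endpoint.
Sorted: [2,3] [2,5] [5,6] [5,7] [10,11] [10,12] [8,16] [17,18] [18,19] [20,24]
{[2,3],[2,5]} hit by 3; {[5,6],[5,7]} hit by 6; {[10,11],[10,12],[8,16]} hit by 11; {[17,18],[18,19]} hit by 18; {[20,24]} hit by 24.
Points: 3, 6, 11, 18, 24 (5 total).

5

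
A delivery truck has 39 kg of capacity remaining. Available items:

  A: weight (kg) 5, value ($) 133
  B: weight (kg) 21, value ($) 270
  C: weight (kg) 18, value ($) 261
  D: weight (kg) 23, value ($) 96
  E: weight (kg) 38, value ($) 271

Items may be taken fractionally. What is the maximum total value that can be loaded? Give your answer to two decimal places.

Greedy by value/weight ratio, highest first.
Order: A (133/5=26.60) > C (261/18=14.50) > B (270/21=12.86) > E (271/38=7.13) > D (96/23=4.17)
Fill: take A (5 @ 133) → take C (18 @ 261) → take 16/21 of B → 205.71; 39/39 used.
Total value = 599.71

599.71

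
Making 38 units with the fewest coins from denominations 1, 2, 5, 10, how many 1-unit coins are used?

1

38 = 3×10 + 1×5 + 1×2 + 1×1
Count of 1: 1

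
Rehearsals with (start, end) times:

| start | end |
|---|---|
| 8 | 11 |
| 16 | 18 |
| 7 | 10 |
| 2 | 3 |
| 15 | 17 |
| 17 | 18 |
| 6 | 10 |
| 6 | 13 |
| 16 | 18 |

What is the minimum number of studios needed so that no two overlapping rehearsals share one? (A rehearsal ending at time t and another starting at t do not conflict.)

4

Count concurrent intervals with a sweep; the peak is the room count.
Events (time:±→running): 2:+→1 3:-→0 6:+→1 6:+→2 7:+→3 8:+→4 … peak 4.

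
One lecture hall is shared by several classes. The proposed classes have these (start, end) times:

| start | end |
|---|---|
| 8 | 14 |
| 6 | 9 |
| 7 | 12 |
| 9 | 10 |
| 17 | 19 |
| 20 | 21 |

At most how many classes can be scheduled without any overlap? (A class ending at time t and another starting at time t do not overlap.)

Greedy by earliest finish: after sorting by end time, pick each interval compatible with the last pick.
Sorted by end: (6,9)  (9,10)  (7,12)  (8,14)  (17,19)  (20,21)
take (6,9); take (9,10); take (17,19); take (20,21).
Selected 4 classes.

4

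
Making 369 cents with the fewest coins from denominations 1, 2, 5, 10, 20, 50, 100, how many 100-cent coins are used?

3

369 = 3×100 + 1×50 + 1×10 + 1×5 + 2×2
Count of 100: 3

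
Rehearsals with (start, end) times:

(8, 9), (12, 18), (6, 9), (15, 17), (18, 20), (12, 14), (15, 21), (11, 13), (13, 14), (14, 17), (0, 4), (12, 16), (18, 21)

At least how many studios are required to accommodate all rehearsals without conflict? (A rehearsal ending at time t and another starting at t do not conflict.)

starts: [0, 6, 8, 11, 12, 12, 12, 13, 14, 15, 15, 18, 18]
ends:   [4, 9, 9, 13, 14, 14, 16, 17, 17, 18, 20, 21, 21]
s0→1 e4→0 s6→1 s8→2 e9→1 e9→0 s11→1 s12→2 s12→3 s12→4 e13→3 s13→4 e14→3 e14→2 s14→3 s15→4 s15→5  — peak 5.

5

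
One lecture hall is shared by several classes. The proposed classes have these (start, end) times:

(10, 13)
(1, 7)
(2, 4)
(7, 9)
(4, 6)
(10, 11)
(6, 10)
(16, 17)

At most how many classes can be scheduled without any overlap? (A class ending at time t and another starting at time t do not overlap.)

5

By end time: (2,4), (4,6), (1,7), (7,9), (6,10), (10,11), (10,13), (16,17).
Pick (2,4); next start ≥ 4 → (4,6); next start ≥ 6 → (7,9); next start ≥ 9 → (10,11); next start ≥ 11 → (16,17).
Selected 5 classes.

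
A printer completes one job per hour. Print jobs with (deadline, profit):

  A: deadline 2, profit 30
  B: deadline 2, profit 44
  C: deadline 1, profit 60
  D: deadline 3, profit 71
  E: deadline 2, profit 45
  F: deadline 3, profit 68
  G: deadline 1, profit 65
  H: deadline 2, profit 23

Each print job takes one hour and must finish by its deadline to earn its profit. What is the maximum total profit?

Sort by profit descending; place each in the latest free slot ≤ its deadline.
By profit: D(d3,71), F(d3,68), G(d1,65), C(d1,60), E(d2,45), B(d2,44), A(d2,30), H(d2,23)
D→slot 3; F→slot 2; G→slot 1; C skipped; E skipped; B skipped; A skipped; H skipped.
Profit = 65 + 68 + 71 = 204

204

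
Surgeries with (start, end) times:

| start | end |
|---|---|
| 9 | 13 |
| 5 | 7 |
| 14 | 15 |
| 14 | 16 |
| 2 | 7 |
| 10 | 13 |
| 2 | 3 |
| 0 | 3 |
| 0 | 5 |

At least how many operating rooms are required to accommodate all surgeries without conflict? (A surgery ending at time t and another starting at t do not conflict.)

Events (time:±→running): 0:+→1 0:+→2 2:+→3 2:+→4 … peak 4.

4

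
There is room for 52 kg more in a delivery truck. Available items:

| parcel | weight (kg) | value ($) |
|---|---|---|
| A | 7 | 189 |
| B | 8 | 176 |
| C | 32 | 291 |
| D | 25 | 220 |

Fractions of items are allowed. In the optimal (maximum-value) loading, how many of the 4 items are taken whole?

Order: A (189/7=27.00) > B (176/8=22.00) > C (291/32=9.09) > D (220/25=8.80)
Fill: take A (7 @ 189) → take B (8 @ 176) → take C (32 @ 291) → take 5/25 of D → 44.00; 52/52 used.
3 item(s) taken whole; one partial (take 5/25 of D).

3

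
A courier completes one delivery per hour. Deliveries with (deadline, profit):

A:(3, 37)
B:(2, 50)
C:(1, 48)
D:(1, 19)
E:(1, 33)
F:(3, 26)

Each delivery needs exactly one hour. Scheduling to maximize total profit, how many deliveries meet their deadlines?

Take jobs in profit order; each goes to the latest open slot no later than its deadline.
Profit order: B=50 C=48 A=37 E=33 F=26 D=19
Assign: B→slot 2, C→slot 1, A→slot 3, E skipped, F skipped, D skipped.
Slots: [1:C] [2:B] [3:A]
3 of 6 scheduled.

3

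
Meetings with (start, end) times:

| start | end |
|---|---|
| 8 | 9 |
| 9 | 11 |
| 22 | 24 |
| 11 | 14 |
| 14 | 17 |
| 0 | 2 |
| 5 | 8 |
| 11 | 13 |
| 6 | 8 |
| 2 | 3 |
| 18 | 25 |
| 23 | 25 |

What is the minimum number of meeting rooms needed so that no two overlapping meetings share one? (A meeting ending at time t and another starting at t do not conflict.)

3

The answer is the maximum number of intervals overlapping at any instant.
starts: [0, 2, 5, 6, 8, 9, 11, 11, 14, 18, 22, 23]
ends:   [2, 3, 8, 8, 9, 11, 13, 14, 17, 24, 25, 25]
s0→1 e2→0 s2→1 e3→0 s5→1 s6→2 e8→1 e8→0 s8→1 e9→0 s9→1 e11→0 s11→1 s11→2 e13→1 e14→0 s14→1 e17→0 s18→1 s22→2 s23→3  — peak 3.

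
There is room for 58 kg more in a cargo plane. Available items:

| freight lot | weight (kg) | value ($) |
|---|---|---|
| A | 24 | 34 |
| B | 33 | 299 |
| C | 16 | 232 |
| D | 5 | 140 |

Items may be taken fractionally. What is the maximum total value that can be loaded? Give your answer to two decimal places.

Greedy by value/weight ratio, highest first.
Order: D (140/5=28.00) > C (232/16=14.50) > B (299/33=9.06) > A (34/24=1.42)
Fill: take D (5 @ 140) → take C (16 @ 232) → take B (33 @ 299) → take 4/24 of A → 5.67; 58/58 used.
Total value = 676.67

676.67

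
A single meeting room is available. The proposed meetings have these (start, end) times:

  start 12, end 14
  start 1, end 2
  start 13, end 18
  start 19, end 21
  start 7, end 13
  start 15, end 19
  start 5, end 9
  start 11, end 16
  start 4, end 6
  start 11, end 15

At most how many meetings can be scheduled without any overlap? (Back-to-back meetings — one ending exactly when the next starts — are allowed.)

5

By end time: (1,2), (4,6), (5,9), (7,13), (12,14), (11,15), (11,16), (13,18), (15,19), (19,21).
Pick (1,2); next start ≥ 2 → (4,6); next start ≥ 6 → (7,13); next start ≥ 13 → (13,18); next start ≥ 18 → (19,21).
Selected 5 meetings.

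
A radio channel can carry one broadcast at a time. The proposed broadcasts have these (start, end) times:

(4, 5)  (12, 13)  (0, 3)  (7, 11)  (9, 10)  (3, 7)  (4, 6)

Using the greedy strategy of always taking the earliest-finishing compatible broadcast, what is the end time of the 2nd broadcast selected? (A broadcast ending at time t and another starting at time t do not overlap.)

5

Sort by end time and greedily take each interval whose start is ≥ the last chosen end.
Sorted by end: (0,3)  (4,5)  (4,6)  (3,7)  (9,10)  (7,11)  (12,13)
take (0,3); take (4,5); take (9,10); skip (7,11); take (12,13).
Selected: (0,3) (4,5) (9,10) (12,13)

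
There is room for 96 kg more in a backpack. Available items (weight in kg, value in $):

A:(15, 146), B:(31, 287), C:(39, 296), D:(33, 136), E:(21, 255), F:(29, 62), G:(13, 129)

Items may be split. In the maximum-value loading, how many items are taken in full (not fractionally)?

Greedy by value/weight ratio, highest first.
Order: E (255/21=12.14) > G (129/13=9.92) > A (146/15=9.73) > B (287/31=9.26) > C (296/39=7.59) > D (136/33=4.12) > F (62/29=2.14)
Fill: take E (21 @ 255) → take G (13 @ 129) → take A (15 @ 146) → take B (31 @ 287) → take 16/39 of C → 121.44; 96/96 used.
4 item(s) taken whole; one partial (take 16/39 of C).

4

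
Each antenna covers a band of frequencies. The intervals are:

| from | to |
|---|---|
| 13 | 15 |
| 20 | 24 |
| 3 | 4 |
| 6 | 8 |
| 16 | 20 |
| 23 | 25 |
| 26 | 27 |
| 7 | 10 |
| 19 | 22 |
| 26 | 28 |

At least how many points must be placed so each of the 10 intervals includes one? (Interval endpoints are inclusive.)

Sorted: [3,4] [6,8] [7,10] [13,15] [16,20] [19,22] [20,24] [23,25] [26,27] [26,28]
{[3,4]} hit by 4; {[6,8],[7,10]} hit by 8; {[13,15]} hit by 15; {[16,20],[19,22],[20,24]} hit by 20; {[23,25]} hit by 25; {[26,27],[26,28]} hit by 27.
Points: 4, 8, 15, 20, 25, 27 (6 total).

6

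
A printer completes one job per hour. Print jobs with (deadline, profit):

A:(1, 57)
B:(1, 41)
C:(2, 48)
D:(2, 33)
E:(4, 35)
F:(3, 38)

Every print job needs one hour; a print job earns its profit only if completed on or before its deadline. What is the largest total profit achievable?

By profit: A(d1,57), C(d2,48), B(d1,41), F(d3,38), E(d4,35), D(d2,33)
A→slot 1; C→slot 2; B skipped; F→slot 3; E→slot 4; D skipped.
Profit = 57 + 48 + 38 + 35 = 178

178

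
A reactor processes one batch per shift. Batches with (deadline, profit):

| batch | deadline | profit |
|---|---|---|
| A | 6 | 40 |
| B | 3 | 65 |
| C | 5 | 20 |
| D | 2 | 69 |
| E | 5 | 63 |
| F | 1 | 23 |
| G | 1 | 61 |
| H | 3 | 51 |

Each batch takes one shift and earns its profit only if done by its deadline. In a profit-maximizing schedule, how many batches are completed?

6

Take jobs in profit order; each goes to the latest open slot no later than its deadline.
Profit order: D=69 B=65 E=63 G=61 H=51 A=40 F=23 C=20
Assign: D→slot 2, B→slot 3, E→slot 5, G→slot 1, H skipped, A→slot 6, F skipped, C→slot 4.
Slots: [1:G] [2:D] [3:B] [4:C] [5:E] [6:A]
6 of 8 scheduled.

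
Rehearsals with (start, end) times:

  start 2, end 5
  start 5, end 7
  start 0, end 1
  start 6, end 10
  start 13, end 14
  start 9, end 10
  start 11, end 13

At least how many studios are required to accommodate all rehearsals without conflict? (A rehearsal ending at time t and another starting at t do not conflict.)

2

Count concurrent intervals with a sweep; the peak is the room count.
starts: [0, 2, 5, 6, 9, 11, 13]
ends:   [1, 5, 7, 10, 10, 13, 14]
s0→1 e1→0 s2→1 e5→0 s5→1 s6→2  — peak 2.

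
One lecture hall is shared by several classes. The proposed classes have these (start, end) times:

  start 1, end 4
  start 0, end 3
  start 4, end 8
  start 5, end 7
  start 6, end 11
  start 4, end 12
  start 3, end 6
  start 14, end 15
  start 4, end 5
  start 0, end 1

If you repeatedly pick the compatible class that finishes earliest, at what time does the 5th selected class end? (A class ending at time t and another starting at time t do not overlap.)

15

Sort by end time and greedily take each interval whose start is ≥ the last chosen end.
By end time: (0,1), (0,3), (1,4), (4,5), (3,6), (5,7), (4,8), (6,11), (4,12), (14,15).
Pick (0,1); next start ≥ 1 → (1,4); next start ≥ 4 → (4,5); next start ≥ 5 → (5,7); next start ≥ 7 → (14,15).
Selected: (0,1) (1,4) (4,5) (5,7) (14,15)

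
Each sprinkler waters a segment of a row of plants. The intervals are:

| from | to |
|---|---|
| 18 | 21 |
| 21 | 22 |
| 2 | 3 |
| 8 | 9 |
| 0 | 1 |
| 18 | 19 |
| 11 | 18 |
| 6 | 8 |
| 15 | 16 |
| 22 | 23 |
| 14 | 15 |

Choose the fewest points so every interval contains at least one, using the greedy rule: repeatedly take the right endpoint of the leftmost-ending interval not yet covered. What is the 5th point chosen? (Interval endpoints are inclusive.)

19

Process intervals by earliest right end; each time one isn't hit yet, stab at its right endpoint.
Sorted: [0,1] [2,3] [6,8] [8,9] [14,15] [15,16] [11,18] [18,19] [18,21] [21,22] [22,23]
{[0,1]} hit by 1; {[2,3]} hit by 3; {[6,8],[8,9]} hit by 8; {[14,15],[15,16],[11,18]} hit by 15; {[18,19],[18,21]} hit by 19; {[21,22],[22,23]} hit by 22.
Points: 1, 3, 8, 15, 19, 22 (6 total).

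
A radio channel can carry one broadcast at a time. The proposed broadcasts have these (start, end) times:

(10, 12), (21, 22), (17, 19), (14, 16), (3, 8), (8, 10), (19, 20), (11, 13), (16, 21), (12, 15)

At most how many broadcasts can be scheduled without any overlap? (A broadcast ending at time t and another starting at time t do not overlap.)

7

Greedy by earliest finish: after sorting by end time, pick each interval compatible with the last pick.
By end time: (3,8), (8,10), (10,12), (11,13), (12,15), (14,16), (17,19), (19,20), (16,21), (21,22).
Pick (3,8); next start ≥ 8 → (8,10); next start ≥ 10 → (10,12); next start ≥ 12 → (12,15); next start ≥ 15 → (17,19); next start ≥ 19 → (19,20); next start ≥ 20 → (21,22).
Selected 7 broadcasts.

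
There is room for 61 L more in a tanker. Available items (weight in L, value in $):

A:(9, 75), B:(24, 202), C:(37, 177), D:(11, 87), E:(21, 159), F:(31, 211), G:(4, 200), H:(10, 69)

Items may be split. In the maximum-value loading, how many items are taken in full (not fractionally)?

4

Sort by value per unit weight and fill in that order.
Ratios (sorted): G 50.00, B 8.42, A 8.33, D 7.91, E 7.57, H 6.90, F 6.81, C 4.78
take G (4 @ 200); take B (24 @ 202); take A (9 @ 75); take D (11 @ 87); take 13/21 of E → 98.43. Capacity used 61/61.
4 item(s) taken whole; one partial (take 13/21 of E).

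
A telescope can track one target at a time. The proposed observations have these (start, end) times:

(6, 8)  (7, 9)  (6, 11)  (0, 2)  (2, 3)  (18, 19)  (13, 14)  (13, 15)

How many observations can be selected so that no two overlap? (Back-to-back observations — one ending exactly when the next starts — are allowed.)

By end time: (0,2), (2,3), (6,8), (7,9), (6,11), (13,14), (13,15), (18,19).
Pick (0,2); next start ≥ 2 → (2,3); next start ≥ 3 → (6,8); next start ≥ 8 → (13,14); next start ≥ 14 → (18,19).
Selected 5 observations.

5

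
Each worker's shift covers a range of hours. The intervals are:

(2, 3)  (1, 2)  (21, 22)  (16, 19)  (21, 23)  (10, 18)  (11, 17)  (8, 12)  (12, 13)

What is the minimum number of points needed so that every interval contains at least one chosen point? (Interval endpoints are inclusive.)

Sort by right endpoint; whenever an interval is uncovered, place a point at its right end.
Sorted: [1,2] [2,3] [8,12] [12,13] [11,17] [10,18] [16,19] [21,22] [21,23]
{[1,2],[2,3]} hit by 2; {[8,12],[12,13],[11,17],[10,18]} hit by 12; {[16,19]} hit by 19; {[21,22],[21,23]} hit by 22.
Points: 2, 12, 19, 22 (4 total).

4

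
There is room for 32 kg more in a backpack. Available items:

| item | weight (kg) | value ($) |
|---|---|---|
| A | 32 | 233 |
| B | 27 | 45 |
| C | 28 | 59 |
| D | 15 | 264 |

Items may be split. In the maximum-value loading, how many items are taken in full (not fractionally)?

Order: D (264/15=17.60) > A (233/32=7.28) > C (59/28=2.11) > B (45/27=1.67)
Fill: take D (15 @ 264) → take 17/32 of A → 123.78; 32/32 used.
1 item(s) taken whole; one partial (take 17/32 of A).

1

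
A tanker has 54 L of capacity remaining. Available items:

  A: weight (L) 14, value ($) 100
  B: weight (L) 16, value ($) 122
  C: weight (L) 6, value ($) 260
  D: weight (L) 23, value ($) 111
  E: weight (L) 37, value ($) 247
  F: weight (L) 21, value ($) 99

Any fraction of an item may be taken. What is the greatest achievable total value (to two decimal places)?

Greedy by value/weight ratio, highest first.
Ratios (sorted): C 43.33, B 7.62, A 7.14, E 6.68, D 4.83, F 4.71
take C (6 @ 260); take B (16 @ 122); take A (14 @ 100); take 18/37 of E → 120.16. Capacity used 54/54.
Total value = 602.16

602.16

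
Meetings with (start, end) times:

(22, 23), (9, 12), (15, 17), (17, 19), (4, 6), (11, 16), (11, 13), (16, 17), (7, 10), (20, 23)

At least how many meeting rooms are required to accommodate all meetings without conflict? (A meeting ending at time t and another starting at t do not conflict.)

starts: [4, 7, 9, 11, 11, 15, 16, 17, 20, 22]
ends:   [6, 10, 12, 13, 16, 17, 17, 19, 23, 23]
s4→1 e6→0 s7→1 s9→2 e10→1 s11→2 s11→3  — peak 3.

3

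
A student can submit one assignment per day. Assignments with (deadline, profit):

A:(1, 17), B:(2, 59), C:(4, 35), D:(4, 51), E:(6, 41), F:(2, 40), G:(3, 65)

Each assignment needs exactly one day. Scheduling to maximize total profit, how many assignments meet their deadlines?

Sort by profit descending; place each in the latest free slot ≤ its deadline.
By profit: G(d3,65), B(d2,59), D(d4,51), E(d6,41), F(d2,40), C(d4,35), A(d1,17)
G→slot 3; B→slot 2; D→slot 4; E→slot 6; F→slot 1; C skipped; A skipped.
5 of 7 scheduled.

5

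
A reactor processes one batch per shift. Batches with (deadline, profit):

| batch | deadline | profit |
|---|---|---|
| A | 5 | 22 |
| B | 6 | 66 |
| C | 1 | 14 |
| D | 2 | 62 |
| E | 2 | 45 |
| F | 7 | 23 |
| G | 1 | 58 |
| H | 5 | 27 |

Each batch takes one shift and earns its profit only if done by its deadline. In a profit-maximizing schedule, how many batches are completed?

Take jobs in profit order; each goes to the latest open slot no later than its deadline.
Profit order: B=66 D=62 G=58 E=45 H=27 F=23 A=22 C=14
Assign: B→slot 6, D→slot 2, G→slot 1, E skipped, H→slot 5, F→slot 7, A→slot 4, C skipped.
Slots: [1:G] [2:D] [4:A] [5:H] [6:B] [7:F]
6 of 8 scheduled.

6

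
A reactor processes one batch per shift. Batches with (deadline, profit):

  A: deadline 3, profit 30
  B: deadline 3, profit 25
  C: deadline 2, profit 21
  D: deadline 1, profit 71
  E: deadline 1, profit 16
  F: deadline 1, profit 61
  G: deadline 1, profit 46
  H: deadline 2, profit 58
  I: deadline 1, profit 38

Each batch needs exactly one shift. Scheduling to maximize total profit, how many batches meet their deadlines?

By profit: D(d1,71), F(d1,61), H(d2,58), G(d1,46), I(d1,38), A(d3,30), B(d3,25), C(d2,21), E(d1,16)
D→slot 1; F skipped; H→slot 2; G skipped; I skipped; A→slot 3; B skipped; C skipped; E skipped.
3 of 9 scheduled.

3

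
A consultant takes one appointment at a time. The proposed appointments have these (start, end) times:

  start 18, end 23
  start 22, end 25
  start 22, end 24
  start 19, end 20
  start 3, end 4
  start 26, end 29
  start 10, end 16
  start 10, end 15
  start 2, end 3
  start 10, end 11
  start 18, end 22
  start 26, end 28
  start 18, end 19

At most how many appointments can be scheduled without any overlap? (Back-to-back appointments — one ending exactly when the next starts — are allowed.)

Sorted by end: (2,3)  (3,4)  (10,11)  (10,15)  (10,16)  (18,19)  (19,20)  (18,22)  (18,23)  (22,24)  (22,25)  (26,28)  (26,29)
take (2,3); take (3,4); take (10,11); take (18,19); take (19,20); take (22,24); take (26,28).
Selected 7 appointments.

7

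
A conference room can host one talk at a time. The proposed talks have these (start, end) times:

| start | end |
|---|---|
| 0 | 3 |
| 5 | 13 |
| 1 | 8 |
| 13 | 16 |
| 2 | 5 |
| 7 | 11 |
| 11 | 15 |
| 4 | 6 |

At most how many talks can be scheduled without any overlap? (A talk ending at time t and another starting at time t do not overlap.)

Order by finish time; keep every interval that doesn't clash with the previous kept one.
By end time: (0,3), (2,5), (4,6), (1,8), (7,11), (5,13), (11,15), (13,16).
Pick (0,3); next start ≥ 3 → (4,6); next start ≥ 6 → (7,11); next start ≥ 11 → (11,15).
Selected 4 talks.

4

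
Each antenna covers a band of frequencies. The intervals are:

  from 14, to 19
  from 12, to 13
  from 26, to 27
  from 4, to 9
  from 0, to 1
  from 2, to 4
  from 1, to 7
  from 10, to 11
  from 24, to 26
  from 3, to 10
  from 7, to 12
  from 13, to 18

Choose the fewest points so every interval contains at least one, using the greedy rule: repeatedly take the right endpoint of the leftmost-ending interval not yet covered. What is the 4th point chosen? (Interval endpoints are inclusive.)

13

Sorted: [0,1] [2,4] [1,7] [4,9] [3,10] [10,11] [7,12] [12,13] [13,18] [14,19] [24,26] [26,27]
{[0,1]} hit by 1; {[2,4],[1,7],[4,9],[3,10]} hit by 4; {[10,11],[7,12]} hit by 11; {[12,13],[13,18]} hit by 13; {[14,19]} hit by 19; {[24,26],[26,27]} hit by 26.
Points: 1, 4, 11, 13, 19, 26 (6 total).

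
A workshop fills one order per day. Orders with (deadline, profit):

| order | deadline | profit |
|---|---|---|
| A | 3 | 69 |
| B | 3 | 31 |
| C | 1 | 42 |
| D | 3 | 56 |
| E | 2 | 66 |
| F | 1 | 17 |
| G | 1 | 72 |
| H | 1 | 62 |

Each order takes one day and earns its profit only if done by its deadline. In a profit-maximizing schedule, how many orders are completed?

Take jobs in profit order; each goes to the latest open slot no later than its deadline.
By profit: G(d1,72), A(d3,69), E(d2,66), H(d1,62), D(d3,56), C(d1,42), B(d3,31), F(d1,17)
G→slot 1; A→slot 3; E→slot 2; H skipped; D skipped; C skipped; B skipped; F skipped.
3 of 8 scheduled.

3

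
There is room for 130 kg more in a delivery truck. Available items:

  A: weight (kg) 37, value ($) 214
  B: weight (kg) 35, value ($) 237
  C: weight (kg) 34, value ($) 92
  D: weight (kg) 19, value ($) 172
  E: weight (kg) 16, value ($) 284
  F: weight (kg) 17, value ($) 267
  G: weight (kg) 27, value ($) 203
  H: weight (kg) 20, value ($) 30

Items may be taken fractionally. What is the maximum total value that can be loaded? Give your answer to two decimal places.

1255.54

Greedy by value/weight ratio, highest first.
Order: E (284/16=17.75) > F (267/17=15.71) > D (172/19=9.05) > G (203/27=7.52) > B (237/35=6.77) > A (214/37=5.78) > C (92/34=2.71) > H (30/20=1.50)
Fill: take E (16 @ 284) → take F (17 @ 267) → take D (19 @ 172) → take G (27 @ 203) → take B (35 @ 237) → take 16/37 of A → 92.54; 130/130 used.
Total value = 1255.54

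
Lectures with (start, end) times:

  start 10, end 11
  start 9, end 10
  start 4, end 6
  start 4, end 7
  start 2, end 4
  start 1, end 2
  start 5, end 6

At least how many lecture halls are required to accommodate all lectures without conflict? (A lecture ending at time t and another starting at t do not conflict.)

starts: [1, 2, 4, 4, 5, 9, 10]
ends:   [2, 4, 6, 6, 7, 10, 11]
s1→1 e2→0 s2→1 e4→0 s4→1 s4→2 s5→3  — peak 3.

3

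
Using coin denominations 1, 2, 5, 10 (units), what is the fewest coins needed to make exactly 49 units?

7

Greedy: take as many of the largest coin as possible, then repeat with the remainder.
49 − 4×10→9 − 1×5→4 − 2×2→0
Total coins = 4 + 1 + 2 = 7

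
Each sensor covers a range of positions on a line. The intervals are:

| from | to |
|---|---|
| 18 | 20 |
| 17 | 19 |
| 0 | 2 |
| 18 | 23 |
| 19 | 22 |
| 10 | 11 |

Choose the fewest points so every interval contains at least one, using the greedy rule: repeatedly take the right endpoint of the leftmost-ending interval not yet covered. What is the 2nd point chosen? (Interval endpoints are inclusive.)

11

Process intervals by earliest right end; each time one isn't hit yet, stab at its right endpoint.
By right end: [0,2]  [10,11]  [17,19]  [18,20]  [19,22]  [18,23]
[0,2] uncovered → point at 2; [10,11] uncovered → point at 11; [17,19] uncovered → point at 19.
Points: 2, 11, 19 (3 total).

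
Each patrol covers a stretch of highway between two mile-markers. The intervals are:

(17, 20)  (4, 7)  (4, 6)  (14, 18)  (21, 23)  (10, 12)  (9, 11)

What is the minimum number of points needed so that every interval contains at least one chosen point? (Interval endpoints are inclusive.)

Sorted: [4,6] [4,7] [9,11] [10,12] [14,18] [17,20] [21,23]
{[4,6],[4,7]} hit by 6; {[9,11],[10,12]} hit by 11; {[14,18],[17,20]} hit by 18; {[21,23]} hit by 23.
Points: 6, 11, 18, 23 (4 total).

4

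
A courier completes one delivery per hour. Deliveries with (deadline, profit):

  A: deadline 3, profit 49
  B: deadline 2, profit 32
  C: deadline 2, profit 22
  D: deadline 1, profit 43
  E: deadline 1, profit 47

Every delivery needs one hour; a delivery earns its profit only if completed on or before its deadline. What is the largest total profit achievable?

128

By profit: A(d3,49), E(d1,47), D(d1,43), B(d2,32), C(d2,22)
A→slot 3; E→slot 1; D skipped; B→slot 2; C skipped.
Profit = 47 + 32 + 49 = 128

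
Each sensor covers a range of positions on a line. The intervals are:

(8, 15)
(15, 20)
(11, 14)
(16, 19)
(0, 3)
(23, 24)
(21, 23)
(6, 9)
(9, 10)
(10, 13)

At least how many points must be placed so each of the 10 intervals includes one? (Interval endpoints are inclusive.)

5

Sorted: [0,3] [6,9] [9,10] [10,13] [11,14] [8,15] [16,19] [15,20] [21,23] [23,24]
{[0,3]} hit by 3; {[6,9],[9,10]} hit by 9; {[10,13],[11,14],[8,15]} hit by 13; {[16,19],[15,20]} hit by 19; {[21,23],[23,24]} hit by 23.
Points: 3, 9, 13, 19, 23 (5 total).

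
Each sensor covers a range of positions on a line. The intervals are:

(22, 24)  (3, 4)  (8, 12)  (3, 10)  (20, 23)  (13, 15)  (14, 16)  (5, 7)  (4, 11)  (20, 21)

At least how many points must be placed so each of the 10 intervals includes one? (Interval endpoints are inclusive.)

6

Sort by right endpoint; whenever an interval is uncovered, place a point at its right end.
By right end: [3,4]  [5,7]  [3,10]  [4,11]  [8,12]  [13,15]  [14,16]  [20,21]  [20,23]  [22,24]
[3,4] uncovered → point at 4; [5,7] uncovered → point at 7; [8,12] uncovered → point at 12; [13,15] uncovered → point at 15; [20,21] uncovered → point at 21; [22,24] uncovered → point at 24.
Points: 4, 7, 12, 15, 21, 24 (6 total).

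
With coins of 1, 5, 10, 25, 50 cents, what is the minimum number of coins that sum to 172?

7

Use the largest denomination that fits, subtract, and repeat.
172 = 3×50 + 2×10 + 2×1
Total coins = 3 + 2 + 2 = 7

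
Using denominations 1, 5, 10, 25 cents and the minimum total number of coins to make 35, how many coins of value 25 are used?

1

Greedy: take as many of the largest coin as possible, then repeat with the remainder.
35 = 1×25 + 1×10
Count of 25: 1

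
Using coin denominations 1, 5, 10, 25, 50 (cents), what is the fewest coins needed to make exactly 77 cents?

4

77 − 1×50→27 − 1×25→2 − 2×1→0
Total coins = 1 + 1 + 2 = 4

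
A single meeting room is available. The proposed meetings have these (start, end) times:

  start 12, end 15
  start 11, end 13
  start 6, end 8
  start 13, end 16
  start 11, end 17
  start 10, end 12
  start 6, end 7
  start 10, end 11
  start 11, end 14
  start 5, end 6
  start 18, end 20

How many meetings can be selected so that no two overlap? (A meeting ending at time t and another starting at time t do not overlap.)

6

Order by finish time; keep every interval that doesn't clash with the previous kept one.
By end time: (5,6), (6,7), (6,8), (10,11), (10,12), (11,13), (11,14), (12,15), (13,16), (11,17), (18,20).
Pick (5,6); next start ≥ 6 → (6,7); next start ≥ 7 → (10,11); next start ≥ 11 → (11,13); next start ≥ 13 → (13,16); next start ≥ 16 → (18,20).
Selected 6 meetings.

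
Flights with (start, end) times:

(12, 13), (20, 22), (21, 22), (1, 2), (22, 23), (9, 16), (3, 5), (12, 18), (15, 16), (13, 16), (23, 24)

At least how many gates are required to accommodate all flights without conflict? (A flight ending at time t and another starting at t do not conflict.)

starts: [1, 3, 9, 12, 12, 13, 15, 20, 21, 22, 23]
ends:   [2, 5, 13, 16, 16, 16, 18, 22, 22, 23, 24]
s1→1 e2→0 s3→1 e5→0 s9→1 s12→2 s12→3 e13→2 s13→3 s15→4  — peak 4.

4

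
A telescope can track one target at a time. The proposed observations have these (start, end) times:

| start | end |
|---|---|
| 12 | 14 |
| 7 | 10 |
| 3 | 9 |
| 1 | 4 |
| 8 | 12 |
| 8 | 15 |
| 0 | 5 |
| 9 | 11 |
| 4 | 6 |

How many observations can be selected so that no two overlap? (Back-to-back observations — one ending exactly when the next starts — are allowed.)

Greedy by earliest finish: after sorting by end time, pick each interval compatible with the last pick.
By end time: (1,4), (0,5), (4,6), (3,9), (7,10), (9,11), (8,12), (12,14), (8,15).
Pick (1,4); next start ≥ 4 → (4,6); next start ≥ 6 → (7,10); next start ≥ 10 → (12,14).
Selected 4 observations.

4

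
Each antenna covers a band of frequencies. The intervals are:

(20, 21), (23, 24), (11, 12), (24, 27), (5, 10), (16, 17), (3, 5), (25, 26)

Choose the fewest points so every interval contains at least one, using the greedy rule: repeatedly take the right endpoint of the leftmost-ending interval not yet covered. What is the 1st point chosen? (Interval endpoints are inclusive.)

Sorted: [3,5] [5,10] [11,12] [16,17] [20,21] [23,24] [25,26] [24,27]
{[3,5],[5,10]} hit by 5; {[11,12]} hit by 12; {[16,17]} hit by 17; {[20,21]} hit by 21; {[23,24]} hit by 24; {[25,26],[24,27]} hit by 26.
Points: 5, 12, 17, 21, 24, 26 (6 total).

5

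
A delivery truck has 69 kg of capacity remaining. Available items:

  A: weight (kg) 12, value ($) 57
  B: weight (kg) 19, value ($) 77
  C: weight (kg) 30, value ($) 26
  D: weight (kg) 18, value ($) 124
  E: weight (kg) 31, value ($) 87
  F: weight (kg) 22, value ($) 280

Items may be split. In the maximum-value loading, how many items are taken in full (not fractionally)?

Ratios (sorted): F 12.73, D 6.89, A 4.75, B 4.05, E 2.81, C 0.87
take F (22 @ 280); take D (18 @ 124); take A (12 @ 57); take 17/19 of B → 68.89. Capacity used 69/69.
3 item(s) taken whole; one partial (take 17/19 of B).

3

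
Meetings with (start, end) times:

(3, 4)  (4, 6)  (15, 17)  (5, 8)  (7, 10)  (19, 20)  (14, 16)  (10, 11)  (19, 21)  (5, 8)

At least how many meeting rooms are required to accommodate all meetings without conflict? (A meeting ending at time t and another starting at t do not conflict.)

The answer is the maximum number of intervals overlapping at any instant.
starts: [3, 4, 5, 5, 7, 10, 14, 15, 19, 19]
ends:   [4, 6, 8, 8, 10, 11, 16, 17, 20, 21]
s3→1 e4→0 s4→1 s5→2 s5→3  — peak 3.

3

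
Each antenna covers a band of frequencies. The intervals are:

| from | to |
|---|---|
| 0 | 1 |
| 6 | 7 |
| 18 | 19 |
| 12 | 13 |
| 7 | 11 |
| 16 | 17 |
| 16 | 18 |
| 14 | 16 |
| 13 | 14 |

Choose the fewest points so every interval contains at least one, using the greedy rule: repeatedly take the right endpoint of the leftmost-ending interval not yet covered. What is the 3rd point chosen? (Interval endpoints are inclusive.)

Process intervals by earliest right end; each time one isn't hit yet, stab at its right endpoint.
Sorted: [0,1] [6,7] [7,11] [12,13] [13,14] [14,16] [16,17] [16,18] [18,19]
{[0,1]} hit by 1; {[6,7],[7,11]} hit by 7; {[12,13],[13,14]} hit by 13; {[14,16],[16,17],[16,18]} hit by 16; {[18,19]} hit by 19.
Points: 1, 7, 13, 16, 19 (5 total).

13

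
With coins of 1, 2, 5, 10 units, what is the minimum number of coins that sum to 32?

Use the largest denomination that fits, subtract, and repeat.
32 = 3×10 + 1×2
Total coins = 3 + 1 = 4

4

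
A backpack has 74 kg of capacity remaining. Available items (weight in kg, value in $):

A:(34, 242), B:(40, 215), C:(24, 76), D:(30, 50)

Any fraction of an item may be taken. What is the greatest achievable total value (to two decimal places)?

457.00

Greedy by value/weight ratio, highest first.
Order: A (242/34=7.12) > B (215/40=5.38) > C (76/24=3.17) > D (50/30=1.67)
Fill: take A (34 @ 242) → take B (40 @ 215); 74/74 used.
Total value = 457.00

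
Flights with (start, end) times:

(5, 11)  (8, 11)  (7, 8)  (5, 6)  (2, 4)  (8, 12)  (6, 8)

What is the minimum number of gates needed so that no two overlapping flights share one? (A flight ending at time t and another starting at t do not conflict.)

Events (time:±→running): 2:+→1 4:-→0 5:+→1 5:+→2 6:-→1 6:+→2 7:+→3 … peak 3.

3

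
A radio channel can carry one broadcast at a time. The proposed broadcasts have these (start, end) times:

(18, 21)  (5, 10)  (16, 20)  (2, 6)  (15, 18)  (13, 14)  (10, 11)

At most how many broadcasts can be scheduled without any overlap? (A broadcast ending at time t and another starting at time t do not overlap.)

5

Order by finish time; keep every interval that doesn't clash with the previous kept one.
By end time: (2,6), (5,10), (10,11), (13,14), (15,18), (16,20), (18,21).
Pick (2,6); next start ≥ 6 → (10,11); next start ≥ 11 → (13,14); next start ≥ 14 → (15,18); next start ≥ 18 → (18,21).
Selected 5 broadcasts.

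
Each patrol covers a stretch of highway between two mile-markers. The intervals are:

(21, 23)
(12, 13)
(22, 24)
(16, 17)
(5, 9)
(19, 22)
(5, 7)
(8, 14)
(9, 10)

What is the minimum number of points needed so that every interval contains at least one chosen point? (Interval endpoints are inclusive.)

5

By right end: [5,7]  [5,9]  [9,10]  [12,13]  [8,14]  [16,17]  [19,22]  [21,23]  [22,24]
[5,7] uncovered → point at 7; [9,10] uncovered → point at 10; [12,13] uncovered → point at 13; [16,17] uncovered → point at 17; [19,22] uncovered → point at 22.
Points: 7, 10, 13, 17, 22 (5 total).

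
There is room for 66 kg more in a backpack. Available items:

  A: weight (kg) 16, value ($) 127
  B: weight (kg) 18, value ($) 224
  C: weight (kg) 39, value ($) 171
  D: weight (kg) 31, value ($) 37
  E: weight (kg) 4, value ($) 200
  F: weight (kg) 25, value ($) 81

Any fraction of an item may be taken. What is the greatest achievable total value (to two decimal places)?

673.77

Ratios (sorted): E 50.00, B 12.44, A 7.94, C 4.38, F 3.24, D 1.19
take E (4 @ 200); take B (18 @ 224); take A (16 @ 127); take 28/39 of C → 122.77. Capacity used 66/66.
Total value = 673.77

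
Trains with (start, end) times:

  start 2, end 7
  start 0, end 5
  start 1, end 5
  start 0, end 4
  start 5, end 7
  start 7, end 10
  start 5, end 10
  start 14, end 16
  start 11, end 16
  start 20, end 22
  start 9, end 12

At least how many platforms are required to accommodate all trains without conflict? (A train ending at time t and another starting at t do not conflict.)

4

Count concurrent intervals with a sweep; the peak is the room count.
starts: [0, 0, 1, 2, 5, 5, 7, 9, 11, 14, 20]
ends:   [4, 5, 5, 7, 7, 10, 10, 12, 16, 16, 22]
s0→1 s0→2 s1→3 s2→4  — peak 4.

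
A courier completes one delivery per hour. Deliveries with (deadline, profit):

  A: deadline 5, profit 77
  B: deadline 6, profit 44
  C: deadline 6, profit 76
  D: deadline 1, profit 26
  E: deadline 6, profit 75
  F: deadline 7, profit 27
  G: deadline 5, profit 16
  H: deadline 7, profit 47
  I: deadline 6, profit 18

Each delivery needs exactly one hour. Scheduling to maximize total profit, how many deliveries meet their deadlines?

7

Sort by profit descending; place each in the latest free slot ≤ its deadline.
Profit order: A=77 C=76 E=75 H=47 B=44 F=27 D=26 I=18 G=16
Assign: A→slot 5, C→slot 6, E→slot 4, H→slot 7, B→slot 3, F→slot 2, D→slot 1, I skipped, G skipped.
Slots: [1:D] [2:F] [3:B] [4:E] [5:A] [6:C] [7:H]
7 of 9 scheduled.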